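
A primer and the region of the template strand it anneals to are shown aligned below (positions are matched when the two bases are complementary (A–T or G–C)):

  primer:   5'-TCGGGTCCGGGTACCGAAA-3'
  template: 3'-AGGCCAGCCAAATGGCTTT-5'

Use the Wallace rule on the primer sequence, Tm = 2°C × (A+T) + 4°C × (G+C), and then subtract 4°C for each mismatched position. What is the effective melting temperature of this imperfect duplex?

Primer base counts: A=4, T=3, G=7, C=5 → A+T=7, G+C=12
Perfect-match Tm = 2(7) + 4(12) = 14 + 48 = 62°C
Mismatches (positions where the bases are not complementary): 4 (at positions 3, 8, 10, 11)
Effective Tm = 62 − 4×4 = 62 − 16 = 46°C

46°C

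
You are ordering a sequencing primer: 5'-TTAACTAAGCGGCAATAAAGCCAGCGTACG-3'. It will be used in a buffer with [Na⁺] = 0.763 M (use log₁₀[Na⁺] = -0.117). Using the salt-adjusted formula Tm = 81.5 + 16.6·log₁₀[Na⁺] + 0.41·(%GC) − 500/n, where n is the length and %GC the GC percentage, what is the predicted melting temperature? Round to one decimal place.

Length n = 30. Scanning the sequence gives G=7, T=5, A=11, C=7.
G+C = 14, so %GC = 14/30 × 100 = 46.667%
Salt term: 16.6 × (-0.117) = -1.942
GC term: 0.41 × 46.667 = 19.133; length term: −500/30 = −16.667
Tm = 81.5 + (-1.942) + 19.133 − 16.667 = 82.024 → 82.0°C

82.0°C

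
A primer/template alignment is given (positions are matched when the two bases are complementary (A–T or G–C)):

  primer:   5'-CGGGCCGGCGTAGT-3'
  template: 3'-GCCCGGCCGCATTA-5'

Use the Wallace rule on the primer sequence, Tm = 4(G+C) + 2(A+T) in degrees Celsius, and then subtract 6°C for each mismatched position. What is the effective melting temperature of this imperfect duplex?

Primer base counts: A=1, T=2, G=7, C=4 → A+T=3, G+C=11
Perfect-match Tm = 2(3) + 4(11) = 6 + 44 = 50°C
Mismatches (positions where the bases are not complementary): 1 (at position 13)
Effective Tm = 50 − 1×6 = 50 − 6 = 44°C

44°C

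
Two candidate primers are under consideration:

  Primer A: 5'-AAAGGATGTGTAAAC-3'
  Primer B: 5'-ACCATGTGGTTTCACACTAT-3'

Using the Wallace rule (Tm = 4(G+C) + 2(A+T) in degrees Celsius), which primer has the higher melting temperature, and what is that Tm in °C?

Primer B, 56°C

Primer A: A+T=10, G+C=5 → Tm = 2(10)+4(5) = 40°C
Primer B: A+T=12, G+C=8 → Tm = 2(12)+4(8) = 56°C
40°C vs 56°C → primer B is higher.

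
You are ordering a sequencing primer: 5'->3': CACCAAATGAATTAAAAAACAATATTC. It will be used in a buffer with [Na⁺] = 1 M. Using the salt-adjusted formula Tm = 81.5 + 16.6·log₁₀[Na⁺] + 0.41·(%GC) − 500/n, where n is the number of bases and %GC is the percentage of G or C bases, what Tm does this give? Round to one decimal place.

72.1°C

Length n = 27. Scanning the sequence gives C=5, A=15, T=6, G=1.
G+C = 6, so %GC = 6/27 × 100 = 22.222%
Salt term: 16.6 × (0) = 0
GC term: 0.41 × 22.222 = 9.111; length term: −500/27 = −18.519
Tm = 81.5 + (0) + 9.111 − 18.519 = 72.092 → 72.1°C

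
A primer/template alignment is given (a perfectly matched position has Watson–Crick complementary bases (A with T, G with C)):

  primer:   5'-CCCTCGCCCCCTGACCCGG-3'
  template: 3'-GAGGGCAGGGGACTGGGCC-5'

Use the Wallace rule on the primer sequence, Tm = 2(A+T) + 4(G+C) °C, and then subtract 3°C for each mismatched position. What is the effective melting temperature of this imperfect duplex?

61°C

Primer base counts: A=1, T=2, G=4, C=12 → A+T=3, G+C=16
Perfect-match Tm = 2(3) + 4(16) = 6 + 64 = 70°C
Mismatches (positions where the bases are not complementary): 3 (at positions 2, 4, 7)
Effective Tm = 70 − 3×3 = 70 − 9 = 61°C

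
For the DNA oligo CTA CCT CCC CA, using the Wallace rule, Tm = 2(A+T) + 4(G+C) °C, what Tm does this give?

Base counts: G=0, T=2, A=2, C=7
A+T = 4, G+C = 7
Tm = 2×4 + 4×7 = 36°C

36°C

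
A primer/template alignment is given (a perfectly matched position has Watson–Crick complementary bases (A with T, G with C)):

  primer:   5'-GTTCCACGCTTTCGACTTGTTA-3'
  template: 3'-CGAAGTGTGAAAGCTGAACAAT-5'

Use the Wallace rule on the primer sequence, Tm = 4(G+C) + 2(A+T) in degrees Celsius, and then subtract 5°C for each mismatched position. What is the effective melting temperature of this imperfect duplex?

49°C

Primer base counts: A=3, T=9, G=4, C=6 → A+T=12, G+C=10
Perfect-match Tm = 2(12) + 4(10) = 24 + 40 = 64°C
Mismatches (positions where the bases are not complementary): 3 (at positions 2, 4, 8)
Effective Tm = 64 − 3×5 = 64 − 15 = 49°C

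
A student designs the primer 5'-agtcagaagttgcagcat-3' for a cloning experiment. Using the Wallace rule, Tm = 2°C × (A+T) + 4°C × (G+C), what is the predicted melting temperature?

52°C

T=4, C=3, A=6, G=5
So N_AT = 10 and N_GC = 8.
Tm = 2×10 + 4×8 = 52°C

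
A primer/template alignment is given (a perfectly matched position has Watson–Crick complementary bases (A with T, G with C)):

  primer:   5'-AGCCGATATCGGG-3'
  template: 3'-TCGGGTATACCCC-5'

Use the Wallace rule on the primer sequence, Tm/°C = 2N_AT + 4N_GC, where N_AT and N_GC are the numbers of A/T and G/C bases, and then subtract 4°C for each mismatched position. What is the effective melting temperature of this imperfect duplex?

34°C

Primer base counts: A=3, T=2, G=5, C=3 → A+T=5, G+C=8
Perfect-match Tm = 2(5) + 4(8) = 10 + 32 = 42°C
Mismatches (positions where the bases are not complementary): 2 (at positions 5, 10)
Effective Tm = 42 − 2×4 = 42 − 8 = 34°C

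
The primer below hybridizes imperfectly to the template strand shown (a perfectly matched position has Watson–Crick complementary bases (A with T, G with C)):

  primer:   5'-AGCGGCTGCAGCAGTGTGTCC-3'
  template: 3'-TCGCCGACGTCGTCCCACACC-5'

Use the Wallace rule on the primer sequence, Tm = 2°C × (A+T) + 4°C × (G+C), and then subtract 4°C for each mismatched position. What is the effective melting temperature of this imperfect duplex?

Primer base counts: A=3, T=4, G=8, C=6 → A+T=7, G+C=14
Perfect-match Tm = 2(7) + 4(14) = 14 + 56 = 70°C
Mismatches (positions where the bases are not complementary): 3 (at positions 15, 20, 21)
Effective Tm = 70 − 3×4 = 70 − 12 = 58°C

58°C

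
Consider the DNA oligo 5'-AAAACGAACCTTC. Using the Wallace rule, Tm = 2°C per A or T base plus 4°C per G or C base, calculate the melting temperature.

36°C

G=1, A=6, C=4, T=2
A+T = 8, G+C = 5
Tm = 4·5 + 2·8 = 20 + 16 = 36°C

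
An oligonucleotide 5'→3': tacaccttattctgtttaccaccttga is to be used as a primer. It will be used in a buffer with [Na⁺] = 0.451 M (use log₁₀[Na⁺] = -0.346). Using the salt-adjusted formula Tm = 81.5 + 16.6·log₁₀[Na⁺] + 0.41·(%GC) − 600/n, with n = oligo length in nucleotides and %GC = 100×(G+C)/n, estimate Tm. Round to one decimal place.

68.7°C

Length n = 27. Base counts: T=11, G=2, C=8, A=6
G+C = 10, so %GC = 10/27 × 100 = 37.037%
Salt term: 16.6 × (-0.346) = -5.744
GC term: 0.41 × 37.037 = 15.185; length term: −600/27 = −22.222
Tm = 81.5 + (-5.744) + 15.185 − 22.222 = 68.719 → 68.7°C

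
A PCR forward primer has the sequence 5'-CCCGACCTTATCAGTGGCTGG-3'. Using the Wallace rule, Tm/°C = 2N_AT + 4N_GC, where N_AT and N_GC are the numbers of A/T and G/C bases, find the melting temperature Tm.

Base counts: T=5, G=6, A=3, C=7
A+T = 8, G+C = 13
Tm = 2×8 + 4×13 = 68°C

68°C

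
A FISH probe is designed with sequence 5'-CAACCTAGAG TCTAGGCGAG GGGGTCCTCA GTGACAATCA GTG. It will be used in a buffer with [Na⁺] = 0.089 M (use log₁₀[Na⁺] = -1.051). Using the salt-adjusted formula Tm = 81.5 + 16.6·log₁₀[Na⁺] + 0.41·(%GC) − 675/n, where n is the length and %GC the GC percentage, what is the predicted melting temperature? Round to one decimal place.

71.2°C

Length n = 43. Counting bases: C=10, A=11, T=8, G=14
G+C = 24, so %GC = 24/43 × 100 = 55.814%
Salt term: 16.6 × (-1.051) = -17.447
GC term: 0.41 × 55.814 = 22.884; length term: −675/43 = −15.698
Tm = 81.5 + (-17.447) + 22.884 − 15.698 = 71.239 → 71.2°C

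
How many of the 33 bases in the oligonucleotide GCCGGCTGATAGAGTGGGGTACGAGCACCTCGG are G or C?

Base counts: T=5, A=6, C=8, G=14
Total G or C: 14 + 8 = 22

22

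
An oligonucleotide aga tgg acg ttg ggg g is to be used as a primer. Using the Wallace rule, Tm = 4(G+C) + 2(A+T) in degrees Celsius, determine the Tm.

Counting bases: C=1, G=9, A=3, T=3
AT pairs contribute 6, GC pairs contribute 10.
Tm = 4·10 + 2·6 = 40 + 12 = 52°C

52°C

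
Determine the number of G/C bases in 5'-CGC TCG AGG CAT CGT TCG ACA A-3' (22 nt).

13

Base counts: G=6, C=7, A=5, T=4
G+C = 6 + 7 = 13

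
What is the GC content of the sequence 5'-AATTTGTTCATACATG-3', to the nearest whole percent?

Counting bases: T=7, A=5, G=2, C=2
G+C = 2 + 2 = 4 out of 16 bases
%GC = 4/16 × 100 = 25% ≈ 25%

25%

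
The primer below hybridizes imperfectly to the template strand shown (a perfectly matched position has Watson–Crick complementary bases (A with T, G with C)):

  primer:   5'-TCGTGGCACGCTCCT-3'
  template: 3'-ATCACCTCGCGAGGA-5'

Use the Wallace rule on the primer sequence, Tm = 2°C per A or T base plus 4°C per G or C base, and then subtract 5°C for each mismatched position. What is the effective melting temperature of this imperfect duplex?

Primer base counts: A=1, T=4, G=4, C=6 → A+T=5, G+C=10
Perfect-match Tm = 2(5) + 4(10) = 10 + 40 = 50°C
Mismatches (positions where the bases are not complementary): 3 (at positions 2, 7, 8)
Effective Tm = 50 − 3×5 = 50 − 15 = 35°C

35°C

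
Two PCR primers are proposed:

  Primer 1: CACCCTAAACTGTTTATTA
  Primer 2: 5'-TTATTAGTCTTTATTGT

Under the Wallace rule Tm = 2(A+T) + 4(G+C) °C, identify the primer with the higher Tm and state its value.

Primer 1, 50°C

Primer 1: A+T=13, G+C=6 → Tm = 2(13)+4(6) = 50°C
Primer 2: A+T=14, G+C=3 → Tm = 2(14)+4(3) = 40°C
50°C vs 40°C → primer 1 is higher.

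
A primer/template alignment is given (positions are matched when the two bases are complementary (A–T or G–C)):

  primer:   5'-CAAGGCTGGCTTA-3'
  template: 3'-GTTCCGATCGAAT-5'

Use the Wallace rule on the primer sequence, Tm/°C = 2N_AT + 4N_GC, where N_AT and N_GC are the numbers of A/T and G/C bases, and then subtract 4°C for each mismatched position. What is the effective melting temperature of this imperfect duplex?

36°C

Primer base counts: A=3, T=3, G=4, C=3 → A+T=6, G+C=7
Perfect-match Tm = 2(6) + 4(7) = 12 + 28 = 40°C
Mismatches (positions where the bases are not complementary): 1 (at position 8)
Effective Tm = 40 − 1×4 = 40 − 4 = 36°C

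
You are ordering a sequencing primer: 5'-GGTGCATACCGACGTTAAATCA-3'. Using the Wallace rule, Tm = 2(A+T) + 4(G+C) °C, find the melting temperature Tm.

64°C

T=5, C=5, A=7, G=5
A+T = 12, G+C = 10
Tm = 2(12) + 4(10) = 24 + 40 = 64°C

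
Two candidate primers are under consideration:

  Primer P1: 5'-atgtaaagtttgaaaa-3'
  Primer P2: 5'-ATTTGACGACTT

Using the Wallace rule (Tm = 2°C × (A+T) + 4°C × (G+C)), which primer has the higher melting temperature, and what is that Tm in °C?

Primer P1: A+T=13, G+C=3 → Tm = 2(13)+4(3) = 38°C
Primer P2: A+T=8, G+C=4 → Tm = 2(8)+4(4) = 32°C
38°C vs 32°C → primer P1 is higher.

Primer P1, 38°C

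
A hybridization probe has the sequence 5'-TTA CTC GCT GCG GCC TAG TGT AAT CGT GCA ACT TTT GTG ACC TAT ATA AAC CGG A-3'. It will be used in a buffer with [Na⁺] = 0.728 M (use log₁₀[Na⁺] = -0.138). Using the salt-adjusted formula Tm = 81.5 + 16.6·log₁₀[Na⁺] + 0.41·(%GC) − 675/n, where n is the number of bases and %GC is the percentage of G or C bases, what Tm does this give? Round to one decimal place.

Length n = 55. T=17, A=13, G=12, C=13
G+C = 25, so %GC = 25/55 × 100 = 45.455%
Salt term: 16.6 × (-0.138) = -2.291
GC term: 0.41 × 45.455 = 18.637; length term: −675/55 = −12.273
Tm = 81.5 + (-2.291) + 18.637 − 12.273 = 85.573 → 85.6°C

85.6°C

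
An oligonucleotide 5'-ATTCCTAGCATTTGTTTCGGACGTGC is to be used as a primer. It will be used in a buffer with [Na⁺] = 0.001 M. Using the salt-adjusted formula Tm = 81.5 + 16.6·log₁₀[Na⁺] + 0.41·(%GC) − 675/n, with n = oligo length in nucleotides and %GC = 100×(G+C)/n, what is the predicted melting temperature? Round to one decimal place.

Length n = 26. Scanning the sequence gives T=10, G=6, A=4, C=6.
G+C = 12, so %GC = 12/26 × 100 = 46.154%
Salt term: 16.6 × (-3) = -49.8
GC term: 0.41 × 46.154 = 18.923; length term: −675/26 = −25.962
Tm = 81.5 + (-49.8) + 18.923 − 25.962 = 24.661 → 24.7°C

24.7°C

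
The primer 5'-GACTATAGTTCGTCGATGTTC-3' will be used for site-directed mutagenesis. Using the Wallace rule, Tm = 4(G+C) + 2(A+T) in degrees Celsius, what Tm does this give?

60°C

A=4, G=5, T=8, C=4
AT pairs contribute 12, GC pairs contribute 9.
Tm = 2(12) + 4(9) = 24 + 36 = 60°C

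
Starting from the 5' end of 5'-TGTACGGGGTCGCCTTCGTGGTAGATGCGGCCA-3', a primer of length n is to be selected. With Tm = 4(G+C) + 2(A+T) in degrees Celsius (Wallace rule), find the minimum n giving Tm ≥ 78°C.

n = 24

First 23 bases: TGTACGGGGTCGCCTTCGTGGTA → Tm = 74°C (< 78°C)
First 24 bases: TGTACGGGGTCGCCTTCGTGGTAG → Tm = 78°C (≥ 78°C)
Each additional base adds 2°C (A/T) or 4°C (G/C), so Tm is non-decreasing in n; n = 24 is the first length to reach 78°C.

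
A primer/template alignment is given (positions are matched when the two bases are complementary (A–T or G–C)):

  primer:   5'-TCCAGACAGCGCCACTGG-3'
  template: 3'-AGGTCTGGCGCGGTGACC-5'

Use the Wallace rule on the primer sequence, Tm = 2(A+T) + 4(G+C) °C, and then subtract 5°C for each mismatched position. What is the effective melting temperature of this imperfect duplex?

Primer base counts: A=4, T=2, G=5, C=7 → A+T=6, G+C=12
Perfect-match Tm = 2(6) + 4(12) = 12 + 48 = 60°C
Mismatches (positions where the bases are not complementary): 1 (at position 8)
Effective Tm = 60 − 1×5 = 60 − 5 = 55°C

55°C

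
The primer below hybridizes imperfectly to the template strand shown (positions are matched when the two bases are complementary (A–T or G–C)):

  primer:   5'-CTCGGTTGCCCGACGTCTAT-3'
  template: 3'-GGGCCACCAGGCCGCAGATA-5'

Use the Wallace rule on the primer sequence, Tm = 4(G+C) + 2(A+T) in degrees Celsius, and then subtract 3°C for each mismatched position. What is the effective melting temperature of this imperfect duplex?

52°C

Primer base counts: A=2, T=6, G=5, C=7 → A+T=8, G+C=12
Perfect-match Tm = 2(8) + 4(12) = 16 + 48 = 64°C
Mismatches (positions where the bases are not complementary): 4 (at positions 2, 7, 9, 13)
Effective Tm = 64 − 4×3 = 64 − 12 = 52°C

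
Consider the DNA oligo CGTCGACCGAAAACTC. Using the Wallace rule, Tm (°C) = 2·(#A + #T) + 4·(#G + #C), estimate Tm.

Scanning the sequence gives G=3, C=6, A=5, T=2.
A+T = 7, G+C = 9
Tm = 2(7) + 4(9) = 14 + 36 = 50°C

50°C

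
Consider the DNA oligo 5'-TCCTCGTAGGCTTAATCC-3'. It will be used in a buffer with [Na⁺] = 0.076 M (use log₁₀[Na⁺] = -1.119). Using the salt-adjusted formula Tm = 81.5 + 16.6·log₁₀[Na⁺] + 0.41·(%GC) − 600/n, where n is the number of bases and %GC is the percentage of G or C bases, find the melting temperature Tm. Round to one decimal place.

Length n = 18. Counting bases: C=6, G=3, A=3, T=6
G+C = 9, so %GC = 9/18 × 100 = 50%
Salt term: 16.6 × (-1.119) = -18.575
GC term: 0.41 × 50 = 20.5; length term: −600/18 = −33.333
Tm = 81.5 + (-18.575) + 20.5 − 33.333 = 50.092 → 50.1°C

50.1°C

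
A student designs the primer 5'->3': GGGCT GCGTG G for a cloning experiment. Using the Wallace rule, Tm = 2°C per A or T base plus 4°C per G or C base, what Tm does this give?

40°C

G=7, A=0, T=2, C=2
AT pairs contribute 2, GC pairs contribute 9.
Tm = 2(2) + 4(9) = 4 + 36 = 40°C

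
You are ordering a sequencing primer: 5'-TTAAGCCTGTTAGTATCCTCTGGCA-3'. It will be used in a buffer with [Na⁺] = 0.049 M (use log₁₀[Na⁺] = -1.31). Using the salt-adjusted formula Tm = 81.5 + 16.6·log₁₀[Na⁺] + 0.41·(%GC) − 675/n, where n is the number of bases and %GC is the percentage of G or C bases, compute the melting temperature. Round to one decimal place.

50.8°C

Length n = 25. Scanning the sequence gives C=6, A=5, T=9, G=5.
G+C = 11, so %GC = 11/25 × 100 = 44%
Salt term: 16.6 × (-1.31) = -21.746
GC term: 0.41 × 44 = 18.04; length term: −675/25 = −27
Tm = 81.5 + (-21.746) + 18.04 − 27 = 50.794 → 50.8°C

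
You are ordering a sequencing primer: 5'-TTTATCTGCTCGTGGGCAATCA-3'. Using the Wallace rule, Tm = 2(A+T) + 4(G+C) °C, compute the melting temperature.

Scanning the sequence gives A=4, T=8, C=5, G=5.
AT pairs contribute 12, GC pairs contribute 10.
Tm = 2×12 + 4×10 = 64°C

64°C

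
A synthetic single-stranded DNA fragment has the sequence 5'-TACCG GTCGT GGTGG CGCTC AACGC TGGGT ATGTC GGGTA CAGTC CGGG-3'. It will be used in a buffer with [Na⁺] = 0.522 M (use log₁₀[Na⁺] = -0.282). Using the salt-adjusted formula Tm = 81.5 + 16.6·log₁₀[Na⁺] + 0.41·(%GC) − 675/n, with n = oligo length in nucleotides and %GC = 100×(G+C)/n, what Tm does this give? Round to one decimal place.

Length n = 49. A=6, T=11, C=12, G=20
G+C = 32, so %GC = 32/49 × 100 = 65.306%
Salt term: 16.6 × (-0.282) = -4.681
GC term: 0.41 × 65.306 = 26.775; length term: −675/49 = −13.776
Tm = 81.5 + (-4.681) + 26.775 − 13.776 = 89.818 → 89.8°C

89.8°C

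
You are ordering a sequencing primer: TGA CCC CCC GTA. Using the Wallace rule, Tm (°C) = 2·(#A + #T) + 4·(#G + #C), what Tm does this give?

40°C

Counting bases: T=2, A=2, G=2, C=6
So N_AT = 4 and N_GC = 8.
Tm = 4·8 + 2·4 = 32 + 8 = 40°C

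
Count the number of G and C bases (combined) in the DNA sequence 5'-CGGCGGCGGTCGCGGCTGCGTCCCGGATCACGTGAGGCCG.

32

Counting bases: A=3, T=5, G=18, C=14
Total G or C: 18 + 14 = 32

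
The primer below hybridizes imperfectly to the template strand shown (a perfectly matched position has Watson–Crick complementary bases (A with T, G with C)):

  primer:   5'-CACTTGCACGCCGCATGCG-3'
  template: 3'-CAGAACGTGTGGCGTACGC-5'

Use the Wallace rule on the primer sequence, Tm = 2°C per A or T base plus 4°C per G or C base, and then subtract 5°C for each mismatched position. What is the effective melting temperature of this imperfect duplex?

49°C

Primer base counts: A=3, T=3, G=5, C=8 → A+T=6, G+C=13
Perfect-match Tm = 2(6) + 4(13) = 12 + 52 = 64°C
Mismatches (positions where the bases are not complementary): 3 (at positions 1, 2, 10)
Effective Tm = 64 − 3×5 = 64 − 15 = 49°C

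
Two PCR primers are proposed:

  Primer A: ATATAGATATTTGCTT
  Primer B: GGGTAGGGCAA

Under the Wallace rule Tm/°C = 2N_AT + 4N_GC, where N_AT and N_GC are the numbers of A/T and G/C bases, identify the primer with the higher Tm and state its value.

Primer A: A+T=13, G+C=3 → Tm = 2(13)+4(3) = 38°C
Primer B: A+T=4, G+C=7 → Tm = 2(4)+4(7) = 36°C
38°C vs 36°C → primer A is higher.

Primer A, 38°C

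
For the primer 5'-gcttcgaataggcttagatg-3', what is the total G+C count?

9

Base counts: T=6, A=5, C=3, G=6
Total G or C: 6 + 3 = 9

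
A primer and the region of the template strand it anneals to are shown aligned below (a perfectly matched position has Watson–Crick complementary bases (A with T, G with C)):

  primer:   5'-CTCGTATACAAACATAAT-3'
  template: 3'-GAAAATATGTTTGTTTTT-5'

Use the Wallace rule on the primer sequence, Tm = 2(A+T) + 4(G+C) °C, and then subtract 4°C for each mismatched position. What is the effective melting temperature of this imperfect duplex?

30°C

Primer base counts: A=8, T=5, G=1, C=4 → A+T=13, G+C=5
Perfect-match Tm = 2(13) + 4(5) = 26 + 20 = 46°C
Mismatches (positions where the bases are not complementary): 4 (at positions 3, 4, 15, 18)
Effective Tm = 46 − 4×4 = 46 − 16 = 30°C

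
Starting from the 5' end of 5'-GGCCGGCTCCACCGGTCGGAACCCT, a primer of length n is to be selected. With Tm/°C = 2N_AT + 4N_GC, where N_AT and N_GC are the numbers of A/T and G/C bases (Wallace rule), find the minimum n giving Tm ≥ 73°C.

First 20 bases: GGCCGGCTCCACCGGTCGGA → Tm = 72°C (< 73°C)
First 21 bases: GGCCGGCTCCACCGGTCGGAA → Tm = 74°C (≥ 73°C)
Since every base adds ≥2°C, Tm only increases with n, so the threshold is first crossed at n = 21.

n = 21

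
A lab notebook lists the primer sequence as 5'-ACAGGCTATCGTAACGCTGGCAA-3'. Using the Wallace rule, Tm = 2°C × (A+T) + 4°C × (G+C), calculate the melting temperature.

Scanning the sequence gives A=7, G=6, C=6, T=4.
AT pairs contribute 11, GC pairs contribute 12.
Tm = 2×11 + 4×12 = 70°C

70°C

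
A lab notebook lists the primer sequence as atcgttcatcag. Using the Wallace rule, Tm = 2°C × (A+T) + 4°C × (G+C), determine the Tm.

Scanning the sequence gives A=3, G=2, C=3, T=4.
AT pairs contribute 7, GC pairs contribute 5.
Tm = 4·5 + 2·7 = 20 + 14 = 34°C

34°C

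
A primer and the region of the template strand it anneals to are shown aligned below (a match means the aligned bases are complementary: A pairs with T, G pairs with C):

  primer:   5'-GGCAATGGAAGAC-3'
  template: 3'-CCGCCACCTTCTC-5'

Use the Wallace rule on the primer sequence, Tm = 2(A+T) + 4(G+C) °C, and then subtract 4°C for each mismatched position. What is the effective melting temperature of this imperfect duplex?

Primer base counts: A=5, T=1, G=5, C=2 → A+T=6, G+C=7
Perfect-match Tm = 2(6) + 4(7) = 12 + 28 = 40°C
Mismatches (positions where the bases are not complementary): 3 (at positions 4, 5, 13)
Effective Tm = 40 − 3×4 = 40 − 12 = 28°C

28°C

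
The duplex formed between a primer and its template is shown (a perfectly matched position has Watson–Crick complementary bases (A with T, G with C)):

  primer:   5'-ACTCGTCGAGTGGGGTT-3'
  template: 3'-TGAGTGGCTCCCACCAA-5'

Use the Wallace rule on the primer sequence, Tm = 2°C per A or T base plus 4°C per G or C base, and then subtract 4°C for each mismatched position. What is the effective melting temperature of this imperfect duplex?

Primer base counts: A=2, T=5, G=7, C=3 → A+T=7, G+C=10
Perfect-match Tm = 2(7) + 4(10) = 14 + 40 = 54°C
Mismatches (positions where the bases are not complementary): 4 (at positions 5, 6, 11, 13)
Effective Tm = 54 − 4×4 = 54 − 16 = 38°C

38°C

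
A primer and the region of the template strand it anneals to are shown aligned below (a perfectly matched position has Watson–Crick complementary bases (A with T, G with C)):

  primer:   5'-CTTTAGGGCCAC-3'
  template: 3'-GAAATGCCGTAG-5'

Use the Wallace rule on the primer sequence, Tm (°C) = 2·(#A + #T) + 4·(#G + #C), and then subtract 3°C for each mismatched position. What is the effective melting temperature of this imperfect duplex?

29°C

Primer base counts: A=2, T=3, G=3, C=4 → A+T=5, G+C=7
Perfect-match Tm = 2(5) + 4(7) = 10 + 28 = 38°C
Mismatches (positions where the bases are not complementary): 3 (at positions 6, 10, 11)
Effective Tm = 38 − 3×3 = 38 − 9 = 29°C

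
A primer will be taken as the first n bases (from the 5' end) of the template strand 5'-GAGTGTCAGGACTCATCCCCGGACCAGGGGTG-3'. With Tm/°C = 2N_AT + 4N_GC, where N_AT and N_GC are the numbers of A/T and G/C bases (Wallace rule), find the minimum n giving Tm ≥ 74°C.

n = 23

First 22 bases: GAGTGTCAGGACTCATCCCCGG → Tm = 72°C (< 74°C)
First 23 bases: GAGTGTCAGGACTCATCCCCGGA → Tm = 74°C (≥ 74°C)
Each additional base adds 2°C (A/T) or 4°C (G/C), so Tm is non-decreasing in n; n = 23 is the first length to reach 74°C.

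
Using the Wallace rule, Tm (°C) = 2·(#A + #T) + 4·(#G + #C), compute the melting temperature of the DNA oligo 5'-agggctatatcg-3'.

C=2, G=4, A=3, T=3
AT pairs contribute 6, GC pairs contribute 6.
Tm = 2×6 + 4×6 = 36°C

36°C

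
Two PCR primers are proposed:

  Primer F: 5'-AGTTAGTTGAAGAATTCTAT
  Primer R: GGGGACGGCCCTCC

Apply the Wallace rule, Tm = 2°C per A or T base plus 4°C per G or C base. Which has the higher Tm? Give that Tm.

Primer R, 52°C

Primer F: A+T=15, G+C=5 → Tm = 2(15)+4(5) = 50°C
Primer R: A+T=2, G+C=12 → Tm = 2(2)+4(12) = 52°C
50°C vs 52°C → primer R is higher.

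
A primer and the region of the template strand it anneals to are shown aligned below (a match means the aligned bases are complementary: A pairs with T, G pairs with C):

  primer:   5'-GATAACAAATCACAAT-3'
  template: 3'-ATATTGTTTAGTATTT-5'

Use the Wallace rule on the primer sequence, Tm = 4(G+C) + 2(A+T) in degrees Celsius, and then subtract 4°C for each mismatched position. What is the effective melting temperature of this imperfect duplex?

Primer base counts: A=9, T=3, G=1, C=3 → A+T=12, G+C=4
Perfect-match Tm = 2(12) + 4(4) = 24 + 16 = 40°C
Mismatches (positions where the bases are not complementary): 3 (at positions 1, 13, 16)
Effective Tm = 40 − 3×4 = 40 − 12 = 28°C

28°C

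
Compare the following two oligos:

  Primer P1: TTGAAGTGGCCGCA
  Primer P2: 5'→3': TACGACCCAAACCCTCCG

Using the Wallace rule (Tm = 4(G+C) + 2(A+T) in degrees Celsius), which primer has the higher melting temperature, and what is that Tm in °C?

Primer P2, 58°C

Primer P1: A+T=6, G+C=8 → Tm = 2(6)+4(8) = 44°C
Primer P2: A+T=7, G+C=11 → Tm = 2(7)+4(11) = 58°C
44°C vs 58°C → primer P2 is higher.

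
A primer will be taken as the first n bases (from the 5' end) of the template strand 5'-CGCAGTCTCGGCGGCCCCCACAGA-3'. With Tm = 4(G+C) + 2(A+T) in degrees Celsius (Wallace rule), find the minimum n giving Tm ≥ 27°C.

n = 9

First 8 bases: CGCAGTCT → Tm = 26°C (< 27°C)
First 9 bases: CGCAGTCTC → Tm = 30°C (≥ 27°C)
Since every base adds ≥2°C, Tm only increases with n, so the threshold is first crossed at n = 9.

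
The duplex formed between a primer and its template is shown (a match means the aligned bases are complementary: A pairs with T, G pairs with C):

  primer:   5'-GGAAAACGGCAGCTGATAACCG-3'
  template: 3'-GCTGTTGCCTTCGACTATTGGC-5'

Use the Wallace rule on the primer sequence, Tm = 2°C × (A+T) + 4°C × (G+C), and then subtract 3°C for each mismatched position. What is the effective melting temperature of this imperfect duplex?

Primer base counts: A=8, T=2, G=7, C=5 → A+T=10, G+C=12
Perfect-match Tm = 2(10) + 4(12) = 20 + 48 = 68°C
Mismatches (positions where the bases are not complementary): 3 (at positions 1, 4, 10)
Effective Tm = 68 − 3×3 = 68 − 9 = 59°C

59°C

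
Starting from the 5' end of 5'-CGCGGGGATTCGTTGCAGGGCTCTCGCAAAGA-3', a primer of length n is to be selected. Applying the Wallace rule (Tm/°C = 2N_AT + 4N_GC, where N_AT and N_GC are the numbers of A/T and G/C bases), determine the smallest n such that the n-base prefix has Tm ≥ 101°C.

First 30 bases: CGCGGGGATTCGTTGCAGGGCTCTCGCAAA → Tm = 98°C (< 101°C)
First 31 bases: CGCGGGGATTCGTTGCAGGGCTCTCGCAAAG → Tm = 102°C (≥ 101°C)
Each additional base adds 2°C (A/T) or 4°C (G/C), so Tm is non-decreasing in n; n = 31 is the first length to reach 101°C.

n = 31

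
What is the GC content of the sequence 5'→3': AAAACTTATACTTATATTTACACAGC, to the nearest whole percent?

23%

Base counts: G=1, T=9, A=11, C=5
G+C = 1 + 5 = 6 out of 26 bases
%GC = 6/26 × 100 = 23.08% ≈ 23%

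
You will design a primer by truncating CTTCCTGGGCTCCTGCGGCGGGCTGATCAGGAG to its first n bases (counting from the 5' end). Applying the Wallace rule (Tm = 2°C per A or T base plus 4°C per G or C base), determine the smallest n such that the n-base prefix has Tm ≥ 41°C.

First 12 bases: CTTCCTGGGCTC → Tm = 40°C (< 41°C)
First 13 bases: CTTCCTGGGCTCC → Tm = 44°C (≥ 41°C)
Since every base adds ≥2°C, Tm only increases with n, so the threshold is first crossed at n = 13.

n = 13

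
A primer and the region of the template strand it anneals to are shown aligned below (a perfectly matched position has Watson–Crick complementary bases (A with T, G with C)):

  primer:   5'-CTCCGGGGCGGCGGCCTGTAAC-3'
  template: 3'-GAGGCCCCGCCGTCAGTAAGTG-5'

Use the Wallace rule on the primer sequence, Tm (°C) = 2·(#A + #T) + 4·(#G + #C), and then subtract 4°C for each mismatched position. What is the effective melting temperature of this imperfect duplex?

Primer base counts: A=2, T=3, G=9, C=8 → A+T=5, G+C=17
Perfect-match Tm = 2(5) + 4(17) = 10 + 68 = 78°C
Mismatches (positions where the bases are not complementary): 5 (at positions 13, 15, 17, 18, 20)
Effective Tm = 78 − 5×4 = 78 − 20 = 58°C

58°C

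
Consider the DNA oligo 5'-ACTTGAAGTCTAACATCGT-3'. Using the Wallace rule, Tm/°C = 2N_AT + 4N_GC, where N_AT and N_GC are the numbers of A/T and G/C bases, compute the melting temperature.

52°C

Base counts: A=6, G=3, T=6, C=4
AT pairs contribute 12, GC pairs contribute 7.
Tm = 2×12 + 4×7 = 52°C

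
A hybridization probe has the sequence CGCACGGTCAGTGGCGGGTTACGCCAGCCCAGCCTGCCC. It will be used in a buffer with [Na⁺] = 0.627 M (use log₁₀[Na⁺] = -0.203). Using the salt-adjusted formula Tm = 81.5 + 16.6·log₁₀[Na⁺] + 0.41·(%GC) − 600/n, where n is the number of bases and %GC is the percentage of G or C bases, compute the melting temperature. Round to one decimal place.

Length n = 39. T=5, C=16, A=5, G=13
G+C = 29, so %GC = 29/39 × 100 = 74.359%
Salt term: 16.6 × (-0.203) = -3.37
GC term: 0.41 × 74.359 = 30.487; length term: −600/39 = −15.385
Tm = 81.5 + (-3.37) + 30.487 − 15.385 = 93.232 → 93.2°C

93.2°C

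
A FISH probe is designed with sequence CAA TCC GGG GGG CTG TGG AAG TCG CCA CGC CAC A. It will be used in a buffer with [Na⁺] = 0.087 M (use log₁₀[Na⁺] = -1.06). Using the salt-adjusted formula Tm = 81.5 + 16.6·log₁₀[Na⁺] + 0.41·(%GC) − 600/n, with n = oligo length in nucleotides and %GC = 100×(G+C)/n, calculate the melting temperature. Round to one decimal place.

74.0°C

Length n = 34. A=7, T=4, G=12, C=11
G+C = 23, so %GC = 23/34 × 100 = 67.647%
Salt term: 16.6 × (-1.06) = -17.596
GC term: 0.41 × 67.647 = 27.735; length term: −600/34 = −17.647
Tm = 81.5 + (-17.596) + 27.735 − 17.647 = 73.992 → 74.0°C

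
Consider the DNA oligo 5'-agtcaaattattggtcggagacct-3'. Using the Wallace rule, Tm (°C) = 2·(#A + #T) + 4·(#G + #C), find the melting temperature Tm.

68°C

Counting bases: T=7, G=6, C=4, A=7
AT pairs contribute 14, GC pairs contribute 10.
Tm = 2×14 + 4×10 = 68°C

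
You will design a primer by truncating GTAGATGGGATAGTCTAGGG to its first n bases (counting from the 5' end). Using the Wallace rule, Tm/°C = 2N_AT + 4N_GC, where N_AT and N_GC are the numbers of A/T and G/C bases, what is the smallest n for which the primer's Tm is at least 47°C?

First 16 bases: GTAGATGGGATAGTCT → Tm = 46°C (< 47°C)
First 17 bases: GTAGATGGGATAGTCTA → Tm = 48°C (≥ 47°C)
Since every base adds ≥2°C, Tm only increases with n, so the threshold is first crossed at n = 17.

n = 17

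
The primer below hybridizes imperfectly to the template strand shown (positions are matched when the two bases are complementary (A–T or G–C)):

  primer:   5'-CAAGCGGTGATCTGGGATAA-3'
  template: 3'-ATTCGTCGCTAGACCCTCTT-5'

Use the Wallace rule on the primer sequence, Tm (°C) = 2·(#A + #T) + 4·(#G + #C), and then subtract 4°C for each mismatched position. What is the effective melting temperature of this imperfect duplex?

44°C

Primer base counts: A=6, T=4, G=7, C=3 → A+T=10, G+C=10
Perfect-match Tm = 2(10) + 4(10) = 20 + 40 = 60°C
Mismatches (positions where the bases are not complementary): 4 (at positions 1, 6, 8, 18)
Effective Tm = 60 − 4×4 = 60 − 16 = 44°C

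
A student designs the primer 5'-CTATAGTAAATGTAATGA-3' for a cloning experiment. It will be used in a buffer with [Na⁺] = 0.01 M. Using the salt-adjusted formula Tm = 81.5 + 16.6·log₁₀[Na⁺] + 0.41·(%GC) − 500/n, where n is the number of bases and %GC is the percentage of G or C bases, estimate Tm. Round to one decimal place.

Length n = 18. Counting bases: T=6, C=1, G=3, A=8
G+C = 4, so %GC = 4/18 × 100 = 22.222%
Salt term: 16.6 × (-2) = -33.2
GC term: 0.41 × 22.222 = 9.111; length term: −500/18 = −27.778
Tm = 81.5 + (-33.2) + 9.111 − 27.778 = 29.633 → 29.6°C

29.6°C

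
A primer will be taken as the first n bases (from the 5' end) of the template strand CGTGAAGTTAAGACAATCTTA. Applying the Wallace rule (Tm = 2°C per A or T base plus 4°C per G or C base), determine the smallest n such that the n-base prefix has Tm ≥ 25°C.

First 8 bases: CGTGAAGT → Tm = 24°C (< 25°C)
First 9 bases: CGTGAAGTT → Tm = 26°C (≥ 25°C)
Since every base adds ≥2°C, Tm only increases with n, so the threshold is first crossed at n = 9.

n = 9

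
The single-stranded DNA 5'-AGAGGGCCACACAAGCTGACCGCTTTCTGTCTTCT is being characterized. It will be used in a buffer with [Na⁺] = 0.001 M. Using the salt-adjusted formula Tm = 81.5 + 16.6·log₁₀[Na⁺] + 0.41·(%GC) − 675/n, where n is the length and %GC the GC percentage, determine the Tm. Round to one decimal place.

34.7°C

Length n = 35. Base counts: A=7, T=9, G=8, C=11
G+C = 19, so %GC = 19/35 × 100 = 54.286%
Salt term: 16.6 × (-3) = -49.8
GC term: 0.41 × 54.286 = 22.257; length term: −675/35 = −19.286
Tm = 81.5 + (-49.8) + 22.257 − 19.286 = 34.671 → 34.7°C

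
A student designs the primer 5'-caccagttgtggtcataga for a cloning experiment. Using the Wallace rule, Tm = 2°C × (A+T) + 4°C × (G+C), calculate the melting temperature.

56°C

T=5, C=4, G=5, A=5
So N_AT = 10 and N_GC = 9.
Tm = 4·9 + 2·10 = 36 + 20 = 56°C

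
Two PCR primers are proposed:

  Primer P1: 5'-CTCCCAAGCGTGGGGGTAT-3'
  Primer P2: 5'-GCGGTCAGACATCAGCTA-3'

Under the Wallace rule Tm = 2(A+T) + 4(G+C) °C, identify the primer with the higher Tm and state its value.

Primer P1: A+T=7, G+C=12 → Tm = 2(7)+4(12) = 62°C
Primer P2: A+T=8, G+C=10 → Tm = 2(8)+4(10) = 56°C
62°C vs 56°C → primer P1 is higher.

Primer P1, 62°C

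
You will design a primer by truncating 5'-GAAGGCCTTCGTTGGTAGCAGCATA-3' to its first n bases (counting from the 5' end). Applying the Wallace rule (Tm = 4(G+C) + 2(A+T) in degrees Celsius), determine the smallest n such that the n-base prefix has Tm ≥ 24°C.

n = 7

First 6 bases: GAAGGC → Tm = 20°C (< 24°C)
First 7 bases: GAAGGCC → Tm = 24°C (≥ 24°C)
Each additional base adds 2°C (A/T) or 4°C (G/C), so Tm is non-decreasing in n; n = 7 is the first length to reach 24°C.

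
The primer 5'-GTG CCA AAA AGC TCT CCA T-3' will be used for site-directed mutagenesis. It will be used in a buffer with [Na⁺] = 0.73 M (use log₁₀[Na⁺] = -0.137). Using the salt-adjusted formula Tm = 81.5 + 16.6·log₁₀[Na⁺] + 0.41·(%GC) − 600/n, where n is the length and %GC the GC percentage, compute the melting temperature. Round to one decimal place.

Length n = 19. A=6, G=3, C=6, T=4
G+C = 9, so %GC = 9/19 × 100 = 47.368%
Salt term: 16.6 × (-0.137) = -2.274
GC term: 0.41 × 47.368 = 19.421; length term: −600/19 = −31.579
Tm = 81.5 + (-2.274) + 19.421 − 31.579 = 67.068 → 67.1°C

67.1°C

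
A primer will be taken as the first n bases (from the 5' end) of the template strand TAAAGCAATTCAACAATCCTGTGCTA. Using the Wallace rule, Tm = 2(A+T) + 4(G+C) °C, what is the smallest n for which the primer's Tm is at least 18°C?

n = 7

First 6 bases: TAAAGC → Tm = 16°C (< 18°C)
First 7 bases: TAAAGCA → Tm = 18°C (≥ 18°C)
Since every base adds ≥2°C, Tm only increases with n, so the threshold is first crossed at n = 7.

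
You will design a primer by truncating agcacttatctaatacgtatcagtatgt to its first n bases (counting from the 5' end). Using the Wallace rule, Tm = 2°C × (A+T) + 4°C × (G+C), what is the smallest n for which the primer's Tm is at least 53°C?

n = 21

First 20 bases: AGCACTTATCTAATACGTAT → Tm = 52°C (< 53°C)
First 21 bases: AGCACTTATCTAATACGTATC → Tm = 56°C (≥ 53°C)
Each additional base adds 2°C (A/T) or 4°C (G/C), so Tm is non-decreasing in n; n = 21 is the first length to reach 53°C.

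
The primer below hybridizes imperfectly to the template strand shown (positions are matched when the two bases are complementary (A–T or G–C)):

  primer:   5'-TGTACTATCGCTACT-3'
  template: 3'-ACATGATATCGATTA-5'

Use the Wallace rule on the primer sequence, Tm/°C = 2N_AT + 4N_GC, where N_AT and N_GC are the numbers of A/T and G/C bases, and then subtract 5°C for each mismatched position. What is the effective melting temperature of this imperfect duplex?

Primer base counts: A=3, T=6, G=2, C=4 → A+T=9, G+C=6
Perfect-match Tm = 2(9) + 4(6) = 18 + 24 = 42°C
Mismatches (positions where the bases are not complementary): 2 (at positions 9, 14)
Effective Tm = 42 − 2×5 = 42 − 10 = 32°C

32°C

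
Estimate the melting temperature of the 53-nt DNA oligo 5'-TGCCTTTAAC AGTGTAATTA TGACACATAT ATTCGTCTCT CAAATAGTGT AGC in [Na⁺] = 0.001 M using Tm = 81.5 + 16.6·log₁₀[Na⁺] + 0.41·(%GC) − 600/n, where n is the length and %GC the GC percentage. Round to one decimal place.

34.3°C

Length n = 53. C=10, G=8, T=19, A=16
G+C = 18, so %GC = 18/53 × 100 = 33.962%
Salt term: 16.6 × (-3) = -49.8
GC term: 0.41 × 33.962 = 13.924; length term: −600/53 = −11.321
Tm = 81.5 + (-49.8) + 13.924 − 11.321 = 34.303 → 34.3°C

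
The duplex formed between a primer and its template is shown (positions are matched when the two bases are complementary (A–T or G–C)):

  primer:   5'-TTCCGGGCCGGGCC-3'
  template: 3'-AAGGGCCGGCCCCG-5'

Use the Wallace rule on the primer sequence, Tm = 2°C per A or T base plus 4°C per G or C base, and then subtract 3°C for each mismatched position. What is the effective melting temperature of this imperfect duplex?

46°C

Primer base counts: A=0, T=2, G=6, C=6 → A+T=2, G+C=12
Perfect-match Tm = 2(2) + 4(12) = 4 + 48 = 52°C
Mismatches (positions where the bases are not complementary): 2 (at positions 5, 13)
Effective Tm = 52 − 2×3 = 52 − 6 = 46°C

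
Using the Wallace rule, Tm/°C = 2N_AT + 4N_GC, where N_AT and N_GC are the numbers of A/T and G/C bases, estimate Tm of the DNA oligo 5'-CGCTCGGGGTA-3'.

38°C

T=2, C=3, A=1, G=5
So N_AT = 3 and N_GC = 8.
Tm = 4·8 + 2·3 = 32 + 6 = 38°C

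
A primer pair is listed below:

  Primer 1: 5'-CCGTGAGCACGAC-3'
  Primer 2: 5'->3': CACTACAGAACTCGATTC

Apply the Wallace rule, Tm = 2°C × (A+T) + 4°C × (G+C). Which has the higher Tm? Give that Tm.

Primer 1: A+T=4, G+C=9 → Tm = 2(4)+4(9) = 44°C
Primer 2: A+T=10, G+C=8 → Tm = 2(10)+4(8) = 52°C
44°C vs 52°C → primer 2 is higher.

Primer 2, 52°C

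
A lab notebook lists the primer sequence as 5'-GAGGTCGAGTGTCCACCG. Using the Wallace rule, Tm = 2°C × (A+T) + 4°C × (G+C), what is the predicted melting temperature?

Counting bases: C=5, A=3, G=7, T=3
So N_AT = 6 and N_GC = 12.
Tm = 4·12 + 2·6 = 48 + 12 = 60°C

60°C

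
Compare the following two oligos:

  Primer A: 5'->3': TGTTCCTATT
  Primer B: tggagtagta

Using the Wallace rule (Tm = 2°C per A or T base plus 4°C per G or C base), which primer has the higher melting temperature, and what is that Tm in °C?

Primer B, 28°C

Primer A: A+T=7, G+C=3 → Tm = 2(7)+4(3) = 26°C
Primer B: A+T=6, G+C=4 → Tm = 2(6)+4(4) = 28°C
26°C vs 28°C → primer B is higher.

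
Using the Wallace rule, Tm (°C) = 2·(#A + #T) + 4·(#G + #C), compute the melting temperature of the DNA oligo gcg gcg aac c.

36°C

A=2, C=4, T=0, G=4
A+T = 2, G+C = 8
Tm = 2(2) + 4(8) = 4 + 32 = 36°C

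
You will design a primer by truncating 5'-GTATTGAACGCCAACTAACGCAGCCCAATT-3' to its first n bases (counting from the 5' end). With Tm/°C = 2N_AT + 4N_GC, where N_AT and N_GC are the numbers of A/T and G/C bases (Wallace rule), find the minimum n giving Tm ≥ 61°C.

First 20 bases: GTATTGAACGCCAACTAACG → Tm = 58°C (< 61°C)
First 21 bases: GTATTGAACGCCAACTAACGC → Tm = 62°C (≥ 61°C)
Since every base adds ≥2°C, Tm only increases with n, so the threshold is first crossed at n = 21.

n = 21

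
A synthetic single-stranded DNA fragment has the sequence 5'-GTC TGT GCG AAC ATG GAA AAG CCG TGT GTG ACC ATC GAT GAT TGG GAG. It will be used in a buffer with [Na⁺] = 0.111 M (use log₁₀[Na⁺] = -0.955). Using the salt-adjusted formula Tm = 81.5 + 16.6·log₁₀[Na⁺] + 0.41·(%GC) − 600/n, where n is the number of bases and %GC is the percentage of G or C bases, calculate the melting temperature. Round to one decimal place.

74.5°C

Length n = 48. Scanning the sequence gives A=12, G=17, C=8, T=11.
G+C = 25, so %GC = 25/48 × 100 = 52.083%
Salt term: 16.6 × (-0.955) = -15.853
GC term: 0.41 × 52.083 = 21.354; length term: −600/48 = −12.5
Tm = 81.5 + (-15.853) + 21.354 − 12.5 = 74.501 → 74.5°C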